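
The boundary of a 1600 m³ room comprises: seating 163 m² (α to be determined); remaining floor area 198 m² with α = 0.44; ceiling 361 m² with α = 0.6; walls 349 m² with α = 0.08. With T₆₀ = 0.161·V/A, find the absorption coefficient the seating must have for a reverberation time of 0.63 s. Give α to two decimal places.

From T₆₀ = 0.161·V/A, the target T₆₀ = 0.63 s needs A = 0.161·1600/0.63 = 408.89 m².
Absorption from the other surfaces = 198·0.44 + 361·0.6 + 349·0.08 = 331.64 m², so the seating must supply 77.25 m² over 163 m².
α = 77.25/163 = 0.474.

0.47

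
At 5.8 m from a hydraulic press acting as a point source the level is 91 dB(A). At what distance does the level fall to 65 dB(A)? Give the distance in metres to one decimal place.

115.7 m

For a point source L₁ − L₂ = 20·log₁₀(r₂/r₁), so r₂ = r₁·10^((L₁−L₂)/20).
r₂ = 5.8·10^((91−65)/20) = 5.8·10^(26.0/20) = 115.73 m.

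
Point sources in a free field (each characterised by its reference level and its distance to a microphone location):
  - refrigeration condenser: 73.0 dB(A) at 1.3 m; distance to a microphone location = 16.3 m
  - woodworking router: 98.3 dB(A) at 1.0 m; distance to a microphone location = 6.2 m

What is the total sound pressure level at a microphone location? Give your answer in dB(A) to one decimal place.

First find each source's level at the receiver (point-source: −20·log₁₀(r/r_ref)), then combine on an intensity basis.
refrigeration condenser: 73.0 − 20·log₁₀(16.3/1.3) = 73.0 − 21.96 = 51.04 dB(A).
woodworking router: 98.3 − 20·log₁₀(6.2/1.0) = 98.3 − 15.85 = 82.45 dB(A).
Σ 10^(L/10) = 1.760e+08 → L_total = 10·log₁₀(1.760e+08) = 82.46 dB(A).

82.5 dB(A)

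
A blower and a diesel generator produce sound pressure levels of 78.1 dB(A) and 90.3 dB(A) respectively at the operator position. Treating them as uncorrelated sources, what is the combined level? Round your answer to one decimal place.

90.6 dB(A)

For uncorrelated sources the intensities add, so convert each level to linear form, sum, and take 10·log₁₀ of the total.
Σ 10^(L/10) = 10^(78.1/10) + 10^(90.3/10) = 1.136e+09.
L_total = 10·log₁₀(1.136e+09) = 90.55 dB(A).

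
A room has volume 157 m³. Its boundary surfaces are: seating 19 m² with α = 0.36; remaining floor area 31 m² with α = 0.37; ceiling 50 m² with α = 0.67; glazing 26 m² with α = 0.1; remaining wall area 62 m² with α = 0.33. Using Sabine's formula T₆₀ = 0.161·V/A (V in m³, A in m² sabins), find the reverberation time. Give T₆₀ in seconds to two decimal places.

Total absorption A = 19·0.36 + 31·0.37 + 50·0.67 + 26·0.1 + 62·0.33 = 74.87 m² sabins.
T₆₀ = 0.161 × 157 / 74.87 = 0.338 s.

0.34 s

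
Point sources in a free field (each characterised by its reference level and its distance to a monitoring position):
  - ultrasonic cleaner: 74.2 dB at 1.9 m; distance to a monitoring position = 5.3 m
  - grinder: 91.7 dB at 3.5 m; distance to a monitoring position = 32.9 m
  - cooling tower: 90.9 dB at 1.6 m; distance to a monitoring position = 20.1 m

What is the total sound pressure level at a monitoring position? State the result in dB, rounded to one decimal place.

74.5 dB

First find each source's level at the receiver (point-source: −20·log₁₀(r/r_ref)), then combine on an intensity basis.
ultrasonic cleaner: 74.2 − 20·log₁₀(5.3/1.9) = 74.2 − 8.91 = 65.29 dB.
grinder: 91.7 − 20·log₁₀(32.9/3.5) = 91.7 − 19.46 = 72.24 dB.
cooling tower: 90.9 − 20·log₁₀(20.1/1.6) = 90.9 − 21.98 = 68.92 dB.
Σ 10^(L/10) = 2.792e+07 → L_total = 10·log₁₀(2.792e+07) = 74.46 dB.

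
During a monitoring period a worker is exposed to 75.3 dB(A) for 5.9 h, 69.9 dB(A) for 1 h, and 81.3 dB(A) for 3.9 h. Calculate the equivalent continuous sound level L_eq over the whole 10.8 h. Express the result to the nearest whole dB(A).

78 dB(A)

The energy average is taken in the linear domain: L_eq = 10·log₁₀[(Σ tᵢ·10^(Lᵢ/10))/T], T = 10.8 h.
Σ tᵢ·10^(Lᵢ/10) = 5.9·10^(75.3/10) + 1·10^(69.9/10) + 3.9·10^(81.3/10) = 7.358e+08.
L_eq = 10·log₁₀(7.358e+08/10.8) = 78.33 dB(A).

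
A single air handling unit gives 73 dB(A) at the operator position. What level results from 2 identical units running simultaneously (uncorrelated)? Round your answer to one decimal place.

76.0 dB(A)

N identical incoherent sources raise the level by 10·log₁₀ N.
L_total = 73 + 10·log₁₀(2) = 73 + 3.010 = 76.01 dB(A).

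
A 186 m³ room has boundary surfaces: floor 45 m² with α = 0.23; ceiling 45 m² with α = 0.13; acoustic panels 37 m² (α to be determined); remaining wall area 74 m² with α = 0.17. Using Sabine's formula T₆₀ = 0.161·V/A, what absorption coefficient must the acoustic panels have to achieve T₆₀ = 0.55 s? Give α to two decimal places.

Required total absorption A = 0.161·186/0.55 = 54.45 m².
Absorption from the other surfaces = 45·0.23 + 45·0.13 + 74·0.17 = 28.78 m², so the acoustic panels must supply 25.67 m² over 37 m².
α = 25.67/37 = 0.694.

0.69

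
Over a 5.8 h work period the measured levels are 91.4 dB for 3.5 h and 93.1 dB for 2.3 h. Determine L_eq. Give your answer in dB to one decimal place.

Weight each interval's intensity by its duration and average over T = 5.8 h:
Σ tᵢ·10^(Lᵢ/10) = 3.5·10^(91.4/10) + 2.3·10^(93.1/10) = 9.527e+09.
L_eq = 10·log₁₀(9.527e+09/5.8) = 92.16 dB.

92.2 dB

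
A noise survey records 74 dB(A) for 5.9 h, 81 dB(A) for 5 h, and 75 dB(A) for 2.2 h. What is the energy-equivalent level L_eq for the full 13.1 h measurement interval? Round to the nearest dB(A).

Weight each interval's intensity by its duration and average over T = 13.1 h:
Σ tᵢ·10^(Lᵢ/10) = 5.9·10^(74/10) + 5·10^(81/10) + 2.2·10^(75/10) = 8.472e+08.
L_eq = 10·log₁₀(8.472e+08/13.1) = 78.11 dB(A).

78 dB(A)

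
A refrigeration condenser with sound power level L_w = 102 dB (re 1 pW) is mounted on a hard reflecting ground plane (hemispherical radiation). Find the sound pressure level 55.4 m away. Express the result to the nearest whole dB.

Free-field hemispherical radiation: L_p = L_w − 10·log₁₀(2π·r²), r = 55.4 m.
2π·r² = 1.928e+04 m², 10·log₁₀ of that is 42.852 dB.
L_p = 102 − 42.852 = 59.15 dB.

59 dB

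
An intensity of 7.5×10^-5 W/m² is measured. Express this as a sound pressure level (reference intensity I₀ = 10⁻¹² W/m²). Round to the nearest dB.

L = 10·log₁₀(I/I₀) = 10·log₁₀(7.5×10^-5/10⁻¹²) = 10·log₁₀(7.5×10^7).
L = 10·(0.8751 + 7) = 78.75 dB.

79 dB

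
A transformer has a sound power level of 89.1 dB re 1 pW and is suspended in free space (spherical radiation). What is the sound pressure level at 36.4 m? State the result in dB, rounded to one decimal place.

46.9 dB

Free-field spherical radiation: L_p = L_w − 10·log₁₀(4π·r²), r = 36.4 m.
4π·r² = 1.665e+04 m², 10·log₁₀ of that is 42.214 dB.
L_p = 89.1 − 42.214 = 46.89 dB.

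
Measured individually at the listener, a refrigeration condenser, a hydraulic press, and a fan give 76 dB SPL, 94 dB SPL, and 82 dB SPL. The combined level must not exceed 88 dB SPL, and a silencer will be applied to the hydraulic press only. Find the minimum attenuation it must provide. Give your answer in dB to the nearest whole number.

8 dB

Everything except the hydraulic press sums to 10^(76/10) + 10^(82/10) = 1.983e+08 in linear terms, 82.97 dB SPL.
The limit corresponds to 10^(88/10) = 6.310e+08; subtracting the fixed part leaves 4.327e+08 for the hydraulic press, i.e. 86.36 dB SPL.
So the hydraulic press must be reduced from 94 to 86.36 dB SPL: IL = 7.64 dB.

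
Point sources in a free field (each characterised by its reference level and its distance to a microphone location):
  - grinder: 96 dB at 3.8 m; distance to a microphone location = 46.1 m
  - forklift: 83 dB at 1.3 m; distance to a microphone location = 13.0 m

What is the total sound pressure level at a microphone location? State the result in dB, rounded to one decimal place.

74.6 dB

First find each source's level at the receiver (point-source: −20·log₁₀(r/r_ref)), then combine on an intensity basis.
grinder: 96 − 20·log₁₀(46.1/3.8) = 96 − 21.68 = 74.32 dB.
forklift: 83 − 20·log₁₀(13.0/1.3) = 83 − 20.00 = 63.00 dB.
Σ 10^(L/10) = 2.905e+07 → L_total = 10·log₁₀(2.905e+07) = 74.63 dB.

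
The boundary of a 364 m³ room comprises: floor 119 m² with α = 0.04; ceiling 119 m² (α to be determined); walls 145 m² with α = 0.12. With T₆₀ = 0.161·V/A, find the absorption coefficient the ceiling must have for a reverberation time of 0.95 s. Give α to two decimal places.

Required total absorption A = 0.161·364/0.95 = 61.69 m².
Absorption from the other surfaces = 119·0.04 + 145·0.12 = 22.16 m², so the ceiling must supply 39.53 m² over 119 m².
α = 39.53/119 = 0.332.

0.33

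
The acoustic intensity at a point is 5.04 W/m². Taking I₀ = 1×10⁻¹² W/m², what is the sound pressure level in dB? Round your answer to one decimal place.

127.0 dB

Dividing by I₀ shifts the exponent by 12: I/I₀ = 5.04×10^12.
L = 10·(0.7024 + 12) = 127.02 dB.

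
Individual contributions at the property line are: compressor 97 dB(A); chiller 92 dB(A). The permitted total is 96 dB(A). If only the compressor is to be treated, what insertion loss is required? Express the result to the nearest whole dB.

3 dB

The untreated sources together contribute 10^(92/10) = 1.585e+09, i.e. 92.00 dB(A).
To meet 96 dB(A) overall, the treated compressor may contribute at most 10^(96/10) − 1.585e+09 = 2.396e+09, i.e. 93.80 dB(A).
Required insertion loss = 97 − 93.80 = 3.20 dB.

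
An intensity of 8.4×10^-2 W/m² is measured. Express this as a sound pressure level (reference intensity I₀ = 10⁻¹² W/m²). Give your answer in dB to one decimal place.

I/I₀ = 8.4×10^-2/10⁻¹² = 8.4×10^10, and L = 10·log₁₀(I/I₀).
L = 10·(0.9243 + 10) = 109.24 dB.

109.2 dB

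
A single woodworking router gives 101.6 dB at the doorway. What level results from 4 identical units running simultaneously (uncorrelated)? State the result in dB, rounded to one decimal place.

With 4 equal, uncorrelated contributions the intensity is 4× that of one unit, giving a rise of 10·log₁₀ 4.
L_total = 101.6 + 10·log₁₀(4) = 101.6 + 6.021 = 107.62 dB.

107.6 dB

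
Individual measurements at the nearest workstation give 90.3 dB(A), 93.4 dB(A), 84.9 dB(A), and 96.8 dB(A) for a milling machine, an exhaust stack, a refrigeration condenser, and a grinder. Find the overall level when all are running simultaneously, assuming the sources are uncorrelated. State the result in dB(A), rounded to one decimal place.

Incoherent sources combine by intensity addition: L_total = 10·log₁₀(Σ 10^(L_i/10)).
Σ 10^(L/10) = 10^(90.3/10) + 10^(93.4/10) + 10^(84.9/10) + 10^(96.8/10) = 8.355e+09.
L_total = 10·log₁₀(8.355e+09) = 99.22 dB(A).

99.2 dB(A)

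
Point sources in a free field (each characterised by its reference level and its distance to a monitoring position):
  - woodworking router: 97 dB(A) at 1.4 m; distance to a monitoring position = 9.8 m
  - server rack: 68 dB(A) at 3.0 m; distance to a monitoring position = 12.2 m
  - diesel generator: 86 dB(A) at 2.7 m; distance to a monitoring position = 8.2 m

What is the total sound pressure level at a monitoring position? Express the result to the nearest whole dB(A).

Propagate each source to the receiver with L = L_ref − 20·log₁₀(r/r_ref), then add intensities.
woodworking router: 97 − 20·log₁₀(9.8/1.4) = 97 − 16.90 = 80.10 dB(A).
server rack: 68 − 20·log₁₀(12.2/3.0) = 68 − 12.18 = 55.82 dB(A).
diesel generator: 86 − 20·log₁₀(8.2/2.7) = 86 − 9.65 = 76.35 dB(A).
Σ 10^(L/10) = 1.458e+08 → L_total = 10·log₁₀(1.458e+08) = 81.64 dB(A).

82 dB(A)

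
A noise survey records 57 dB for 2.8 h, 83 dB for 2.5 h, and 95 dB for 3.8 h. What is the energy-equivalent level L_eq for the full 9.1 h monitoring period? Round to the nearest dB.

91 dB

Weight each interval's intensity by its duration and average over T = 9.1 h:
Σ tᵢ·10^(Lᵢ/10) = 2.8·10^(57/10) + 2.5·10^(83/10) + 3.8·10^(95/10) = 1.252e+10.
L_eq = 10·log₁₀(1.252e+10/9.1) = 91.38 dB.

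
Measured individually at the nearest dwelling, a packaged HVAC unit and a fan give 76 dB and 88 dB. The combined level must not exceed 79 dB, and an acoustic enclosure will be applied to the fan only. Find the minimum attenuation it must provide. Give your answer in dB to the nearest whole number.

The untreated sources together contribute 10^(76/10) = 3.981e+07, i.e. 76.00 dB.
To meet 79 dB overall, the treated fan may contribute at most 10^(79/10) − 3.981e+07 = 3.962e+07, i.e. 75.98 dB.
So the fan must be reduced from 88 to 75.98 dB: IL = 12.02 dB.

12 dB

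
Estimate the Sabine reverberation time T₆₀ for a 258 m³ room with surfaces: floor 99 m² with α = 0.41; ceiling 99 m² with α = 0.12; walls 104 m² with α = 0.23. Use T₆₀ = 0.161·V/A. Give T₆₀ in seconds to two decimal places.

0.54 s

Total absorption A = 99·0.41 + 99·0.12 + 104·0.23 = 76.39 m² sabins.
T₆₀ = 0.161·V/A = 0.161·258/76.39 = 0.544 s.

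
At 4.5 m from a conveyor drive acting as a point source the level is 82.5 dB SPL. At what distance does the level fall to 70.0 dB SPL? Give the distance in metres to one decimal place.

19.0 m

Point-source spreading drops the level by 20·log₁₀(r₂/r₁); inverting, r₂/r₁ = 10^(ΔL/20).
r₂ = 4.5·10^((82.5−70.0)/20) = 4.5·10^(12.5/20) = 18.98 m.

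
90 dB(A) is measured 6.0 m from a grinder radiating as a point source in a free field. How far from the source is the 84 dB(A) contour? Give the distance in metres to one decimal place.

12.0 m

The 6.0 dB drop corresponds to a distance ratio of 10^(6.0/20) for a point source.
r₂ = 6.0·10^((90−84)/20) = 6.0·10^(6.0/20) = 11.97 m.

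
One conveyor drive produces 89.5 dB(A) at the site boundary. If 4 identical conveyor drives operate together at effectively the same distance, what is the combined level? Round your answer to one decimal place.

N identical incoherent sources raise the level by 10·log₁₀ N.
L_total = 89.5 + 10·log₁₀(4) = 89.5 + 6.021 = 95.52 dB(A).

95.5 dB(A)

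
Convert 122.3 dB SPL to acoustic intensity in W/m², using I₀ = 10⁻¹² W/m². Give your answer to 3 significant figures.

I = I₀·10^(L/10) = 10⁻¹² × 10^(122.3/10) = 10^(0.230).

1.70 W/m²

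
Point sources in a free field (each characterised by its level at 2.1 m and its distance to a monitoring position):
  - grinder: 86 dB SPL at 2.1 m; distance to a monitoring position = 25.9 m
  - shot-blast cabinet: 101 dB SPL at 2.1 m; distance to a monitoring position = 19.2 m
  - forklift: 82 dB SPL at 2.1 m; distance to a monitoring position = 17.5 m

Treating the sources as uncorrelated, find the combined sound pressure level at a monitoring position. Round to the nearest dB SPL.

Apply inverse-square spreading to bring every level to the receiver, then sum 10^(L/10).
grinder: 86 − 20·log₁₀(25.9/2.1) = 86 − 21.82 = 64.18 dB SPL.
shot-blast cabinet: 101 − 20·log₁₀(19.2/2.1) = 101 − 19.22 = 81.78 dB SPL.
forklift: 82 − 20·log₁₀(17.5/2.1) = 82 − 18.42 = 63.58 dB SPL.
Σ 10^(L/10) = 1.555e+08 → L_total = 10·log₁₀(1.555e+08) = 81.92 dB SPL.

82 dB SPL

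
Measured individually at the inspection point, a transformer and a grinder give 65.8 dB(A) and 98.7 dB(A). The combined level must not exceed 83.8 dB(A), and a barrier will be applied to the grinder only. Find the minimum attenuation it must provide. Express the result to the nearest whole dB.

Fixed contribution from the other source: Σ 10^(L/10) = 10^(65.8/10) = 3.802e+06 (65.80 dB(A)).
The limit corresponds to 10^(83.8/10) = 2.399e+08; subtracting the fixed part leaves 2.361e+08 for the grinder, i.e. 83.73 dB(A).
So the grinder must be reduced from 98.7 to 83.73 dB(A): IL = 14.97 dB.

15 dB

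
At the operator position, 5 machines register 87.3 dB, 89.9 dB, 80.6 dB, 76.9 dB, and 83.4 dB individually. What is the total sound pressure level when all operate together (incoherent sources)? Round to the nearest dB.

For uncorrelated sources the intensities add, so convert each level to linear form, sum, and take 10·log₁₀ of the total.
Σ 10^(L/10) = 10^(87.3/10) + 10^(89.9/10) + 10^(80.6/10) + 10^(76.9/10) + 10^(83.4/10) = 1.897e+09.
L_total = 10·log₁₀(1.897e+09) = 92.78 dB.

93 dB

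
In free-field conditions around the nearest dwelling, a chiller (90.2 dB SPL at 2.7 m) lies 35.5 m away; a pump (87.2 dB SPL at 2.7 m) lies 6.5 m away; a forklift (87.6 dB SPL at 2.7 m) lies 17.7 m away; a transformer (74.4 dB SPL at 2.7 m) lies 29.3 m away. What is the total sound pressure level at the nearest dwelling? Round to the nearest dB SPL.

Propagate each source to the receiver with L = L_ref − 20·log₁₀(r/r_ref), then add intensities.
chiller: 90.2 − 20·log₁₀(35.5/2.7) = 90.2 − 22.38 = 67.82 dB SPL.
pump: 87.2 − 20·log₁₀(6.5/2.7) = 87.2 − 7.63 = 79.57 dB SPL.
forklift: 87.6 − 20·log₁₀(17.7/2.7) = 87.6 − 16.33 = 71.27 dB SPL.
transformer: 74.4 − 20·log₁₀(29.3/2.7) = 74.4 − 20.71 = 53.69 dB SPL.
Σ 10^(L/10) = 1.102e+08 → L_total = 10·log₁₀(1.102e+08) = 80.42 dB SPL.

80 dB SPL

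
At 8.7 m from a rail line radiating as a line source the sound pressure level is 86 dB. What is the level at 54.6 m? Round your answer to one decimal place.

Cylindrical spreading from a line source gives a 10·log₁₀(r₂/r₁) drop.
L₂ = 86 − 10·log₁₀(54.6/8.7) = 86 − 7.977 = 78.02 dB.

78.0 dB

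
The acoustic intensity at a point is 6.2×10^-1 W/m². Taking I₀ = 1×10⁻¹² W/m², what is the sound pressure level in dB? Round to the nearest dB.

I/I₀ = 6.2×10^-1/10⁻¹² = 6.2×10^11, and L = 10·log₁₀(I/I₀).
L = 10·(0.7924 + 11) = 117.92 dB.

118 dB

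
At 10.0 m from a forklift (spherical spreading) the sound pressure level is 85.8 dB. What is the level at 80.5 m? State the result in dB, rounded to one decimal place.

For a point source, L₂ = L₁ − 20·log₁₀(r₂/r₁).
L₂ = 85.8 − 20·log₁₀(80.5/10.0) = 85.8 − 18.116 = 67.68 dB.

67.7 dB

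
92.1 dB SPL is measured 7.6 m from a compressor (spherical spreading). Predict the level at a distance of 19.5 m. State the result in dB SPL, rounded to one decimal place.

83.9 dB SPL

Spherical spreading from a point source gives a 20·log₁₀(r₂/r₁) drop.
L₂ = 92.1 − 20·log₁₀(19.5/7.6) = 92.1 − 8.184 = 83.92 dB SPL.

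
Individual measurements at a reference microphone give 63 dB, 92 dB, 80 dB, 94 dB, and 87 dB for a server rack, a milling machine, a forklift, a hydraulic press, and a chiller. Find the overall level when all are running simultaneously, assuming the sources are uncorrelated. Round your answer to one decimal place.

96.7 dB

For uncorrelated sources the intensities add, so convert each level to linear form, sum, and take 10·log₁₀ of the total.
Σ 10^(L/10) = 10^(63/10) + 10^(92/10) + 10^(80/10) + 10^(94/10) + 10^(87/10) = 4.700e+09.
L_total = 10·log₁₀(4.700e+09) = 96.72 dB.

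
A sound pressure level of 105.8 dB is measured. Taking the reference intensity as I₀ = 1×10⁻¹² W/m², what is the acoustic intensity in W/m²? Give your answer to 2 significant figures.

I/I₀ = 10^(105.8/10) = 3.802e+10, so I = 3.802e+10 × 10⁻¹² W/m².

0.038 W/m²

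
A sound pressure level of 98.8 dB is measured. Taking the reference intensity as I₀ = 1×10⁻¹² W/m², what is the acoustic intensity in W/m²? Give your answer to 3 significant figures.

0.00759 W/m²

I/I₀ = 10^(98.8/10) = 7.586e+09, so I = 7.586e+09 × 10⁻¹² W/m².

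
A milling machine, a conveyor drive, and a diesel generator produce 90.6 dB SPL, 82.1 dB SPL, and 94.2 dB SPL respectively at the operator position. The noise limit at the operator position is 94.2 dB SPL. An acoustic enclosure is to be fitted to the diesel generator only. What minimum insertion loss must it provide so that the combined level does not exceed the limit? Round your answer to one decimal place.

3.0 dB

Fixed contribution from the other sources: Σ 10^(L/10) = 10^(90.6/10) + 10^(82.1/10) = 1.310e+09 (91.17 dB SPL).
To meet 94.2 dB SPL overall, the treated diesel generator may contribute at most 10^(94.2/10) − 1.310e+09 = 1.320e+09, i.e. 91.21 dB SPL.
Required insertion loss = 94.2 − 91.21 = 2.99 dB.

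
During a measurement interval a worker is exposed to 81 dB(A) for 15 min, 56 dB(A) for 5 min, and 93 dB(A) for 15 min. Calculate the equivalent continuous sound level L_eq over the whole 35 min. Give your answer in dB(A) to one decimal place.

89.6 dB(A)

Weight each interval's intensity by its duration and average over T = 35 min:
Σ tᵢ·10^(Lᵢ/10) = 15·10^(81/10) + 5·10^(56/10) + 15·10^(93/10) = 3.182e+10.
L_eq = 10·log₁₀(3.182e+10/35) = 89.59 dB(A).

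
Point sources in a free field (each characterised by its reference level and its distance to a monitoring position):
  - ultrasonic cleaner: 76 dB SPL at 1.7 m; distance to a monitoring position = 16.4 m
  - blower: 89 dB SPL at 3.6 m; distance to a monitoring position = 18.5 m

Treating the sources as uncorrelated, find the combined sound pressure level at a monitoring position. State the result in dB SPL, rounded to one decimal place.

First find each source's level at the receiver (point-source: −20·log₁₀(r/r_ref)), then combine on an intensity basis.
ultrasonic cleaner: 76 − 20·log₁₀(16.4/1.7) = 76 − 19.69 = 56.31 dB SPL.
blower: 89 − 20·log₁₀(18.5/3.6) = 89 − 14.22 = 74.78 dB SPL.
Σ 10^(L/10) = 3.051e+07 → L_total = 10·log₁₀(3.051e+07) = 74.84 dB SPL.

74.8 dB SPL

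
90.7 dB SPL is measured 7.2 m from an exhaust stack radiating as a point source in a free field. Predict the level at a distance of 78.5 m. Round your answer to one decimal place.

Spherical spreading from a point source gives a 20·log₁₀(r₂/r₁) drop.
L₂ = 90.7 − 20·log₁₀(78.5/7.2) = 90.7 − 20.751 = 69.95 dB SPL.

69.9 dB SPL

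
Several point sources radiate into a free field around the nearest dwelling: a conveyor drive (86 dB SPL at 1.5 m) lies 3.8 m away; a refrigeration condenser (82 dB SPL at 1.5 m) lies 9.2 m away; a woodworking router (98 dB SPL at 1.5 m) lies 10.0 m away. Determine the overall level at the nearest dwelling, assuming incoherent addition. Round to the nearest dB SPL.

83 dB SPL

First find each source's level at the receiver (point-source: −20·log₁₀(r/r_ref)), then combine on an intensity basis.
conveyor drive: 86 − 20·log₁₀(3.8/1.5) = 86 − 8.07 = 77.93 dB SPL.
refrigeration condenser: 82 − 20·log₁₀(9.2/1.5) = 82 − 15.75 = 66.25 dB SPL.
woodworking router: 98 − 20·log₁₀(10.0/1.5) = 98 − 16.48 = 81.52 dB SPL.
Σ 10^(L/10) = 2.082e+08 → L_total = 10·log₁₀(2.082e+08) = 83.19 dB SPL.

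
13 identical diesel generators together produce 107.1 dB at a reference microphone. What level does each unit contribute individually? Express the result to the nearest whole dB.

96 dB

13 equal contributions raise the level by 10·log₁₀ 13 = 11.139 dB, so each unit alone gives 107.1 − 11.139.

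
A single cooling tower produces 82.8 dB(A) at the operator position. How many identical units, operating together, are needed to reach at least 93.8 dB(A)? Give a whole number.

13

Need L₁ + 10·log₁₀ N ≥ 93.8, i.e. log₁₀ N ≥ 1.10.
N ≥ 10^(11.0/10) = 12.589, so N = 13.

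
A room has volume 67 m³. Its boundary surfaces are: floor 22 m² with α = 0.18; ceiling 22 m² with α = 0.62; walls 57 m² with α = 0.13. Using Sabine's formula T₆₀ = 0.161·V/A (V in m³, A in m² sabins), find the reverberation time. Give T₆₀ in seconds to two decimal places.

0.43 s

Total absorption A = 22·0.18 + 22·0.62 + 57·0.13 = 25.01 m² sabins.
T₆₀ = 0.161·V/A = 0.161·67/25.01 = 0.431 s.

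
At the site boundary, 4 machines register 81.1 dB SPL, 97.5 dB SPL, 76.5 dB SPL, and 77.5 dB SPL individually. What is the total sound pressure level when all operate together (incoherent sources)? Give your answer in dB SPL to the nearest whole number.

For uncorrelated sources the intensities add, so convert each level to linear form, sum, and take 10·log₁₀ of the total.
Σ 10^(L/10) = 10^(81.1/10) + 10^(97.5/10) + 10^(76.5/10) + 10^(77.5/10) = 5.853e+09.
L_total = 10·log₁₀(5.853e+09) = 97.67 dB SPL.

98 dB SPL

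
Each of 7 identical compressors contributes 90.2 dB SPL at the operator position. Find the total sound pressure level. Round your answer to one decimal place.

N identical incoherent sources raise the level by 10·log₁₀ N.
L_total = 90.2 + 10·log₁₀(7) = 90.2 + 8.451 = 98.65 dB SPL.

98.7 dB SPL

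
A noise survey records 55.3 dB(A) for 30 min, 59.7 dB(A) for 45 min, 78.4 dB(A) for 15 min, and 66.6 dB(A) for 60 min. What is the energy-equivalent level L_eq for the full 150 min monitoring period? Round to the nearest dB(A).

Weight each interval's intensity by its duration and average over T = 150 min:
Σ tᵢ·10^(Lᵢ/10) = 30·10^(55.3/10) + 45·10^(59.7/10) + 15·10^(78.4/10) + 60·10^(66.6/10) = 1.364e+09.
L_eq = 10·log₁₀(1.364e+09/150) = 69.59 dB(A).

70 dB(A)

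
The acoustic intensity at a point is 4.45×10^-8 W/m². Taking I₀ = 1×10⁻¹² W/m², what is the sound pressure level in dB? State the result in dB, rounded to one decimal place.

Dividing by I₀ shifts the exponent by 12: I/I₀ = 4.45×10^4.
L = 10·(0.6484 + 4) = 46.48 dB.

46.5 dB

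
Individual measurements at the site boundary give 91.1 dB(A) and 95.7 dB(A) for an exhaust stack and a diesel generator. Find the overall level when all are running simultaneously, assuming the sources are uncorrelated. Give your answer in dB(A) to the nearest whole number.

97 dB(A)

Incoherent sources combine by intensity addition: L_total = 10·log₁₀(Σ 10^(L_i/10)).
Σ 10^(L/10) = 10^(91.1/10) + 10^(95.7/10) = 5.004e+09.
L_total = 10·log₁₀(5.004e+09) = 96.99 dB(A).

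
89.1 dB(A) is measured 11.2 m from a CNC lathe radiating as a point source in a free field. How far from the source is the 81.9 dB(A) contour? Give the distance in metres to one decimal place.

25.7 m

For a point source L₁ − L₂ = 20·log₁₀(r₂/r₁), so r₂ = r₁·10^((L₁−L₂)/20).
r₂ = 11.2·10^((89.1−81.9)/20) = 11.2·10^(7.2/20) = 25.66 m.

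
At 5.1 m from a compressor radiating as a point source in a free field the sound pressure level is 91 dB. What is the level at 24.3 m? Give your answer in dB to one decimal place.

77.4 dB

Point-source attenuation: ΔL = 20·log₁₀(r₂/r₁) = 20·log₁₀(24.3/5.1) = 13.561 dB.
L₂ = 91 − 20·log₁₀(24.3/5.1) = 91 − 13.561 = 77.44 dB.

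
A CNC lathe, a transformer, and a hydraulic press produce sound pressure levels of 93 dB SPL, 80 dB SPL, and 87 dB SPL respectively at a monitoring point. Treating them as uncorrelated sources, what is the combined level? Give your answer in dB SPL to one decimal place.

94.1 dB SPL

For uncorrelated sources the intensities add, so convert each level to linear form, sum, and take 10·log₁₀ of the total.
Σ 10^(L/10) = 10^(93/10) + 10^(80/10) + 10^(87/10) = 2.596e+09.
L_total = 10·log₁₀(2.596e+09) = 94.14 dB SPL.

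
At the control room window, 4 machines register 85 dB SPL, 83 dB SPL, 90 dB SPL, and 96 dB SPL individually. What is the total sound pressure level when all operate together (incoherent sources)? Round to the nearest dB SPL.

For uncorrelated sources the intensities add, so convert each level to linear form, sum, and take 10·log₁₀ of the total.
Σ 10^(L/10) = 10^(85/10) + 10^(83/10) + 10^(90/10) + 10^(96/10) = 5.497e+09.
L_total = 10·log₁₀(5.497e+09) = 97.40 dB SPL.

97 dB SPL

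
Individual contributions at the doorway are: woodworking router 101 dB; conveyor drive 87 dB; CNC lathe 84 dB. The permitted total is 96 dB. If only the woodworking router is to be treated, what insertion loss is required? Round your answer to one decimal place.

5.9 dB

Fixed contribution from the other sources: Σ 10^(L/10) = 10^(87/10) + 10^(84/10) = 7.524e+08 (88.76 dB).
To meet 96 dB overall, the treated woodworking router may contribute at most 10^(96/10) − 7.524e+08 = 3.229e+09, i.e. 95.09 dB.
So the woodworking router must be reduced from 101 to 95.09 dB: IL = 5.91 dB.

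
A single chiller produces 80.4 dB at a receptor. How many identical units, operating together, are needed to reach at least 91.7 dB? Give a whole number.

Need L₁ + 10·log₁₀ N ≥ 91.7, i.e. log₁₀ N ≥ 1.13.
N ≥ 10^(11.3/10) = 13.490, so N = 14.

14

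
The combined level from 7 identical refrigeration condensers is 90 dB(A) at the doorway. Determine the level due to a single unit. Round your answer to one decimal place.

Dividing the total intensity by 7 lowers the level by 10·log₁₀ 7 = 8.451 dB: L₁ = 90 − 8.451.

81.5 dB(A)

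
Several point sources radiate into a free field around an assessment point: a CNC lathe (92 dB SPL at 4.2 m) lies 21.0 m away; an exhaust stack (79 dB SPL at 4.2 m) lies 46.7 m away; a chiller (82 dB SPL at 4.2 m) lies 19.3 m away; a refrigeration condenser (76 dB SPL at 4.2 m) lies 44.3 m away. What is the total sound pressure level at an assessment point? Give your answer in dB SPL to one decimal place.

First find each source's level at the receiver (point-source: −20·log₁₀(r/r_ref)), then combine on an intensity basis.
CNC lathe: 92 − 20·log₁₀(21.0/4.2) = 92 − 13.98 = 78.02 dB SPL.
exhaust stack: 79 − 20·log₁₀(46.7/4.2) = 79 − 20.92 = 58.08 dB SPL.
chiller: 82 − 20·log₁₀(19.3/4.2) = 82 − 13.25 = 68.75 dB SPL.
refrigeration condenser: 76 − 20·log₁₀(44.3/4.2) = 76 − 20.46 = 55.54 dB SPL.
Σ 10^(L/10) = 7.190e+07 → L_total = 10·log₁₀(7.190e+07) = 78.57 dB SPL.

78.6 dB SPL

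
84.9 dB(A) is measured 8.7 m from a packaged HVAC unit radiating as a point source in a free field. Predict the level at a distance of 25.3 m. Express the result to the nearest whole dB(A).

For a point source, L₂ = L₁ − 20·log₁₀(r₂/r₁).
L₂ = 84.9 − 20·log₁₀(25.3/8.7) = 84.9 − 9.272 = 75.63 dB(A).

76 dB(A)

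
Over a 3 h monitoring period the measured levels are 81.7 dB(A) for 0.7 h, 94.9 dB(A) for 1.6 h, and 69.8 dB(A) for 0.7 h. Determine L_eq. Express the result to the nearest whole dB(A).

92 dB(A)

L_eq = 10·log₁₀[(1/T)·Σ tᵢ·10^(Lᵢ/10)] with T = 3 h.
Σ tᵢ·10^(Lᵢ/10) = 0.7·10^(81.7/10) + 1.6·10^(94.9/10) + 0.7·10^(69.8/10) = 5.055e+09.
L_eq = 10·log₁₀(5.055e+09/3) = 92.27 dB(A).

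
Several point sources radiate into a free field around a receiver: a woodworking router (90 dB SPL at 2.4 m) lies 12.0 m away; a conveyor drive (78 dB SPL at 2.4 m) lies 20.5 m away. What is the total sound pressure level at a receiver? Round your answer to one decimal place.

Apply inverse-square spreading to bring every level to the receiver, then sum 10^(L/10).
woodworking router: 90 − 20·log₁₀(12.0/2.4) = 90 − 13.98 = 76.02 dB SPL.
conveyor drive: 78 − 20·log₁₀(20.5/2.4) = 78 − 18.63 = 59.37 dB SPL.
Σ 10^(L/10) = 4.086e+07 → L_total = 10·log₁₀(4.086e+07) = 76.11 dB SPL.

76.1 dB SPL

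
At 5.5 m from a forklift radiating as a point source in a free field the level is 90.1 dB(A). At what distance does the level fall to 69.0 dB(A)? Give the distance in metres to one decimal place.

For a point source L₁ − L₂ = 20·log₁₀(r₂/r₁), so r₂ = r₁·10^((L₁−L₂)/20).
r₂ = 5.5·10^((90.1−69.0)/20) = 5.5·10^(21.1/20) = 62.43 m.

62.4 m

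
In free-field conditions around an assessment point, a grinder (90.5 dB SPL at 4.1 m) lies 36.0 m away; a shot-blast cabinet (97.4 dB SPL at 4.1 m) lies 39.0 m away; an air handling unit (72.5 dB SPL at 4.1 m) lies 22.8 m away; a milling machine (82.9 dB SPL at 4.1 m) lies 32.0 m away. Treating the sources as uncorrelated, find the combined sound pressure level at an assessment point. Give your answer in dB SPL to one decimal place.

Apply inverse-square spreading to bring every level to the receiver, then sum 10^(L/10).
grinder: 90.5 − 20·log₁₀(36.0/4.1) = 90.5 − 18.87 = 71.63 dB SPL.
shot-blast cabinet: 97.4 − 20·log₁₀(39.0/4.1) = 97.4 − 19.57 = 77.83 dB SPL.
air handling unit: 72.5 − 20·log₁₀(22.8/4.1) = 72.5 − 14.90 = 57.60 dB SPL.
milling machine: 82.9 − 20·log₁₀(32.0/4.1) = 82.9 − 17.85 = 65.05 dB SPL.
Σ 10^(L/10) = 7.906e+07 → L_total = 10·log₁₀(7.906e+07) = 78.98 dB SPL.

79.0 dB SPL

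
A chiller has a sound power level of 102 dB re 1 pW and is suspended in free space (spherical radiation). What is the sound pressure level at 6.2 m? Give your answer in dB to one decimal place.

Free-field spherical radiation: L_p = L_w − 10·log₁₀(4π·r²), r = 6.2 m.
4π·r² = 483.1 m², 10·log₁₀ of that is 26.840 dB.
L_p = 102 − 26.840 = 75.16 dB.

75.2 dB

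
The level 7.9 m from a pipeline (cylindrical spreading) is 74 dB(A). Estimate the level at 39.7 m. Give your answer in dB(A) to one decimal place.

67.0 dB(A)

Line-source attenuation: ΔL = 10·log₁₀(r₂/r₁) = 10·log₁₀(39.7/7.9) = 7.012 dB.
L₂ = 74 − 10·log₁₀(39.7/7.9) = 74 − 7.012 = 66.99 dB(A).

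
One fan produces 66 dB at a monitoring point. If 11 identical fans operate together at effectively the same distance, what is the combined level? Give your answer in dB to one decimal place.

76.4 dB

With 11 equal, uncorrelated contributions the intensity is 11× that of one unit, giving a rise of 10·log₁₀ 11.
L_total = 66 + 10·log₁₀(11) = 66 + 10.414 = 76.41 dB.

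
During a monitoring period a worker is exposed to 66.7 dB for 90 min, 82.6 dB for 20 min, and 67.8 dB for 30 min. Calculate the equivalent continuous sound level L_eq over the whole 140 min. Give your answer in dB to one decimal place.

74.8 dB

Weight each interval's intensity by its duration and average over T = 140 min:
Σ tᵢ·10^(Lᵢ/10) = 90·10^(66.7/10) + 20·10^(82.6/10) + 30·10^(67.8/10) = 4.241e+09.
L_eq = 10·log₁₀(4.241e+09/140) = 74.81 dB.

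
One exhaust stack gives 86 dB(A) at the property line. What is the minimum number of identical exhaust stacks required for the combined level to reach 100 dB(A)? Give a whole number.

26

The shortfall is 100 − 86 = 14.0 dB, and N units add 10·log₁₀ N, so need 10·log₁₀ N ≥ 14.0.
N ≥ 10^(14.0/10) = 25.119, so N = 26.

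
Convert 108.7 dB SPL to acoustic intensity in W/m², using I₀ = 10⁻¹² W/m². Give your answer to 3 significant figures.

I/I₀ = 10^(108.7/10) = 7.413e+10, so I = 7.413e+10 × 10⁻¹² W/m².

0.0741 W/m²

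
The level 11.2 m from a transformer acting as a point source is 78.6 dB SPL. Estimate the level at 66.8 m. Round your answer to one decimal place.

Point-source attenuation: ΔL = 20·log₁₀(r₂/r₁) = 20·log₁₀(66.8/11.2) = 15.511 dB.
L₂ = 78.6 − 20·log₁₀(66.8/11.2) = 78.6 − 15.511 = 63.09 dB SPL.

63.1 dB SPL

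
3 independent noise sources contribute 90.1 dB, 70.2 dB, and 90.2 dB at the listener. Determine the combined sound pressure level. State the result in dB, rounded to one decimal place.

93.2 dB

Incoherent sources combine by intensity addition: L_total = 10·log₁₀(Σ 10^(L_i/10)).
Σ 10^(L/10) = 10^(90.1/10) + 10^(70.2/10) + 10^(90.2/10) = 2.081e+09.
L_total = 10·log₁₀(2.081e+09) = 93.18 dB.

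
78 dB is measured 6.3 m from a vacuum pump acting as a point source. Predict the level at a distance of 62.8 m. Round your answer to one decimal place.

58.0 dB

For a point source, L₂ = L₁ − 20·log₁₀(r₂/r₁).
L₂ = 78 − 20·log₁₀(62.8/6.3) = 78 − 19.972 = 58.03 dB.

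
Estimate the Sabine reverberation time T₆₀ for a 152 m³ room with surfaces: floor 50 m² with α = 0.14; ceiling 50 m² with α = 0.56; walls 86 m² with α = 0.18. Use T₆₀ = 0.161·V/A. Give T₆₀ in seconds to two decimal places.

0.48 s

Summing Sᵢαᵢ: 50·0.14 + 50·0.56 + 86·0.18 = 50.48 m².
T₆₀ = 0.161·V/A = 0.161·152/50.48 = 0.485 s.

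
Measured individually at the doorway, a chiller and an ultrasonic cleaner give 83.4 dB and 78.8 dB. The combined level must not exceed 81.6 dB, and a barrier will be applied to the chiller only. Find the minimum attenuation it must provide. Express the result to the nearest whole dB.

5 dB

Fixed contribution from the other source: Σ 10^(L/10) = 10^(78.8/10) = 7.586e+07 (78.80 dB).
To meet 81.6 dB overall, the treated chiller may contribute at most 10^(81.6/10) − 7.586e+07 = 6.869e+07, i.e. 78.37 dB.
Required insertion loss = 83.4 − 78.37 = 5.03 dB.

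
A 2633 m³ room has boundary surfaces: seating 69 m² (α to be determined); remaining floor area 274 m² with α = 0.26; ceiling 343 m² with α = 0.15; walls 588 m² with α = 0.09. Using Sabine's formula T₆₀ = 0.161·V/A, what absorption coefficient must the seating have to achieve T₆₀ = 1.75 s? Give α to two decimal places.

From T₆₀ = 0.161·V/A, the target T₆₀ = 1.75 s needs A = 0.161·2633/1.75 = 242.24 m².
Absorption from the other surfaces = 274·0.26 + 343·0.15 + 588·0.09 = 175.61 m², so the seating must supply 66.63 m² over 69 m².
α = 66.63/69 = 0.966.

0.97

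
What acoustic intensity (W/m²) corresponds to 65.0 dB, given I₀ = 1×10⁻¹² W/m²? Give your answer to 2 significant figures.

I = I₀·10^(L/10) = 10⁻¹² × 10^(65.0/10) = 10^(-5.500).

3.2e-06 W/m²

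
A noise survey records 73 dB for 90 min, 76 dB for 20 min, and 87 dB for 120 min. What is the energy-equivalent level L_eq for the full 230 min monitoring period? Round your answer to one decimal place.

84.4 dB

Weight each interval's intensity by its duration and average over T = 230 min:
Σ tᵢ·10^(Lᵢ/10) = 90·10^(73/10) + 20·10^(76/10) + 120·10^(87/10) = 6.273e+10.
L_eq = 10·log₁₀(6.273e+10/230) = 84.36 dB.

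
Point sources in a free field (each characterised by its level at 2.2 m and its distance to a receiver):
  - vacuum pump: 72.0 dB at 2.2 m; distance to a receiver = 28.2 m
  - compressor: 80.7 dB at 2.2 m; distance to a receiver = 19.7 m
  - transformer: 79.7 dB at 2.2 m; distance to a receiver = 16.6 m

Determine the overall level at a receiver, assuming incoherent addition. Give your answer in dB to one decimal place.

65.1 dB

First find each source's level at the receiver (point-source: −20·log₁₀(r/r_ref)), then combine on an intensity basis.
vacuum pump: 72.0 − 20·log₁₀(28.2/2.2) = 72.0 − 22.16 = 49.84 dB.
compressor: 80.7 − 20·log₁₀(19.7/2.2) = 80.7 − 19.04 = 61.66 dB.
transformer: 79.7 − 20·log₁₀(16.6/2.2) = 79.7 − 17.55 = 62.15 dB.
Σ 10^(L/10) = 3.201e+06 → L_total = 10·log₁₀(3.201e+06) = 65.05 dB.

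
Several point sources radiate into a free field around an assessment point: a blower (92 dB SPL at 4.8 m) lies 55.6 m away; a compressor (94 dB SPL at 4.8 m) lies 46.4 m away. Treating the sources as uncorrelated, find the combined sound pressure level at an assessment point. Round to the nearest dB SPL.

First find each source's level at the receiver (point-source: −20·log₁₀(r/r_ref)), then combine on an intensity basis.
blower: 92 − 20·log₁₀(55.6/4.8) = 92 − 21.28 = 70.72 dB SPL.
compressor: 94 − 20·log₁₀(46.4/4.8) = 94 − 19.71 = 74.29 dB SPL.
Σ 10^(L/10) = 3.869e+07 → L_total = 10·log₁₀(3.869e+07) = 75.88 dB SPL.

76 dB SPL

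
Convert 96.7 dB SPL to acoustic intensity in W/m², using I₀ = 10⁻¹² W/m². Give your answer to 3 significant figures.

I/I₀ = 10^(96.7/10) = 4.677e+09, so I = 4.677e+09 × 10⁻¹² W/m².

0.00468 W/m²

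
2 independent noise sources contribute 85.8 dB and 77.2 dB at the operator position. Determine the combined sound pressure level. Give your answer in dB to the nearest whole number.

Incoherent sources combine by intensity addition: L_total = 10·log₁₀(Σ 10^(L_i/10)).
Σ 10^(L/10) = 10^(85.8/10) + 10^(77.2/10) = 4.327e+08.
L_total = 10·log₁₀(4.327e+08) = 86.36 dB.

86 dB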